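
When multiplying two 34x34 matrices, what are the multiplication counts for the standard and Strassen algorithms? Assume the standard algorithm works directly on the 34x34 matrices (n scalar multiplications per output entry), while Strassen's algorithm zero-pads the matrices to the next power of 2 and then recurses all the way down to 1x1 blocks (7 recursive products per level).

Matrix multiplication for 34x34 matrices:

Strassen's algorithm requires power-of-2 dimensions. Pad 34x34 to 64x64 (next power of 2).

Standard algorithm: 34^3 = 39304 multiplications
Strassen's algorithm: 7^(log2(64)) = 7^6 = 117649 multiplications
Difference: 39304 - 117649 = -78345 (Strassen uses MORE here due to padding overhead — for small or just-over-power-of-2 n, padding can outweigh the per-level savings)

Standard: 39304 multiplications (34^3). Strassen: 117649 multiplications (7^6, after padding to 64x64). Strassen reduces 8 recursive multiplications to 7 at each level.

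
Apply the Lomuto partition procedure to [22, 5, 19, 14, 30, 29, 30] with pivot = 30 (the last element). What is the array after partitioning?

Lomuto partition with pivot = 30:

Initial array: [22, 5, 19, 14, 30, 29, 30]

arr[0]=22 <= 30: swap with position 0, array becomes [22, 5, 19, 14, 30, 29, 30]
arr[1]=5 <= 30: swap with position 1, array becomes [22, 5, 19, 14, 30, 29, 30]
arr[2]=19 <= 30: swap with position 2, array becomes [22, 5, 19, 14, 30, 29, 30]
arr[3]=14 <= 30: swap with position 3, array becomes [22, 5, 19, 14, 30, 29, 30]
arr[4]=30 <= 30: swap with position 4, array becomes [22, 5, 19, 14, 30, 29, 30]
arr[5]=29 <= 30: swap with position 5, array becomes [22, 5, 19, 14, 30, 29, 30]

Place pivot at position 6: [22, 5, 19, 14, 30, 29, 30]
Pivot position: 6

After partitioning with pivot 30, the array becomes [22, 5, 19, 14, 30, 29, 30]. The pivot is placed at index 6. All elements to the left of the pivot are <= 30, and all elements to the right are > 30.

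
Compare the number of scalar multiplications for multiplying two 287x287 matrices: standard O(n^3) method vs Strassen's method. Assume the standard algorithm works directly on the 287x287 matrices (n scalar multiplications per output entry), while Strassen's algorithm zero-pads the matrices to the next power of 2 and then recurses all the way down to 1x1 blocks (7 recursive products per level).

Matrix multiplication for 287x287 matrices:

Strassen's algorithm requires power-of-2 dimensions. Pad 287x287 to 512x512 (next power of 2).

Standard algorithm: 287^3 = 23639903 multiplications
Strassen's algorithm: 7^(log2(512)) = 7^9 = 40353607 multiplications
Difference: 23639903 - 40353607 = -16713704 (Strassen uses MORE here due to padding overhead — for small or just-over-power-of-2 n, padding can outweigh the per-level savings)

Standard: 23639903 multiplications (287^3). Strassen: 40353607 multiplications (7^9, after padding to 512x512). Strassen reduces 8 recursive multiplications to 7 at each level.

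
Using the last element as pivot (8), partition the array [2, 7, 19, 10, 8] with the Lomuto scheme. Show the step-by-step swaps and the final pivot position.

Lomuto partition with pivot = 8:

Initial array: [2, 7, 19, 10, 8]

arr[0]=2 <= 8: swap with position 0, array becomes [2, 7, 19, 10, 8]
arr[1]=7 <= 8: swap with position 1, array becomes [2, 7, 19, 10, 8]
arr[2]=19 > 8: no swap
arr[3]=10 > 8: no swap

Place pivot at position 2: [2, 7, 8, 10, 19]
Pivot position: 2

After partitioning with pivot 8, the array becomes [2, 7, 8, 10, 19]. The pivot is placed at index 2. All elements to the left of the pivot are <= 8, and all elements to the right are > 8.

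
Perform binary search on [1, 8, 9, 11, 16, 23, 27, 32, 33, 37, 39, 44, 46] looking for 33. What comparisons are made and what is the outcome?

Binary search for 33 in [1, 8, 9, 11, 16, 23, 27, 32, 33, 37, 39, 44, 46]:

lo=0, hi=12, mid=6, arr[mid]=27 -> 27 < 33, search right half
lo=7, hi=12, mid=9, arr[mid]=37 -> 37 > 33, search left half
lo=7, hi=8, mid=7, arr[mid]=32 -> 32 < 33, search right half
lo=8, hi=8, mid=8, arr[mid]=33 -> Found target at index 8!

Binary search finds 33 at index 8 after 4 comparisons. The search repeatedly halves the search space by comparing with the middle element.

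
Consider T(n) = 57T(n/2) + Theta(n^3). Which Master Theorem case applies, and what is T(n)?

Master Theorem for T(n) = 57T(n/2) + O(n^3):

a = 57, b = 2, c = 3
log_b(a) = log_2(57) = 5.8329

Case 1: c = 3 < log_2(57) = 5.8329
T(n) = O(n^(log_2 57))

For T(n) = 57T(n/2) + O(n^3): log_2(57) = 5.8329. This is Case 1 of the Master Theorem (c < log_b(a), work dominated by leaves), giving O(n^(log_2 57)).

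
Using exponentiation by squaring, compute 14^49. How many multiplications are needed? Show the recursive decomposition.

Computing 14^49 by squaring (build up from 14^1; each line after the first costs one multiplication):

14^1 = 14
14^2 = (14^1)^2 = 14^2 = 196
14^3 = 14 * 14^2 = 14 * 196 = 2744
14^6 = (14^3)^2 = 2744^2 = 7529536
14^12 = (14^6)^2 = 7529536^2 = 56693912375296
14^24 = (14^12)^2 = 56693912375296^2 = 3214199700417740936751087616
14^48 = (14^24)^2 = 3214199700417740936751087616^2 = 10331079714165495587340637070279506584015829758908563456
14^49 = 14 * 14^48 = 14 * 10331079714165495587340637070279506584015829758908563456 = 144635115998316938222768918983913092176221616624719888384

Result: 144635115998316938222768918983913092176221616624719888384
Multiplications needed: 7 (7 lines after 14^1)

14^49 = 144635115998316938222768918983913092176221616624719888384. Using exponentiation by squaring, this requires 7 multiplications. The key idea: if the exponent is even, square the half-power; if odd, multiply by the base once.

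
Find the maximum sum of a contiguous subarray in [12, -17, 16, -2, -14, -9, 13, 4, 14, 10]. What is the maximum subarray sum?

Using Kadane's algorithm on [12, -17, 16, -2, -14, -9, 13, 4, 14, 10]:

Scanning through the array:
Position 1 (value -17): max_ending_here = -5, max_so_far = 12
Position 2 (value 16): max_ending_here = 16, max_so_far = 16
Position 3 (value -2): max_ending_here = 14, max_so_far = 16
Position 4 (value -14): max_ending_here = 0, max_so_far = 16
Position 5 (value -9): max_ending_here = -9, max_so_far = 16
Position 6 (value 13): max_ending_here = 13, max_so_far = 16
Position 7 (value 4): max_ending_here = 17, max_so_far = 17
Position 8 (value 14): max_ending_here = 31, max_so_far = 31
Position 9 (value 10): max_ending_here = 41, max_so_far = 41

Maximum subarray: [13, 4, 14, 10]
Maximum sum: 41

The maximum subarray is [13, 4, 14, 10] with sum 41. This subarray runs from index 6 to index 9.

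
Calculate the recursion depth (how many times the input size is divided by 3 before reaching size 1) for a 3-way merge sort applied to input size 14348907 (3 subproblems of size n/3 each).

For divide and conquer with division factor 3:

Problem sizes at each level:
Level 0: 14348907
Level 1: 4782969
Level 2: 1594323
Level 3: 531441
Level 4: 177147
Level 5: 59049
Level 6: 19683
Level 7: 6561
Level 8: 2187
Level 9: 729
Level 10: 243
Level 11: 81
Level 12: 27
Level 13: 9
Level 14: 3
Level 15: 1

The root is level 0 and the size-1 base case is level 15 (the tree spans levels 0 through 15, i.e. 16 levels counting the root), so the depth is the number of divisions: log_3(14348907) = 15

The recursion tree depth is log_3(14348907) = 15. At each level, the problem size is divided by 3, so it takes 15 divisions to reduce to a base case of size 1. The algorithm makes 3 recursive calls at each level.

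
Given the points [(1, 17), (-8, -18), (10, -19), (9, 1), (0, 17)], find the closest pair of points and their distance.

Computing all pairwise distances among 5 points:

d((1, 17), (-8, -18)) = 36.1386
d((1, 17), (10, -19)) = 37.108
d((1, 17), (9, 1)) = 17.8885
d((1, 17), (0, 17)) = 1.0 <-- minimum
d((-8, -18), (10, -19)) = 18.0278
d((-8, -18), (9, 1)) = 25.4951
d((-8, -18), (0, 17)) = 35.9026
d((10, -19), (9, 1)) = 20.025
d((10, -19), (0, 17)) = 37.3631
d((9, 1), (0, 17)) = 18.3576

Closest pair: (1, 17) and (0, 17) with distance 1.0

The closest pair is (1, 17) and (0, 17) with Euclidean distance 1.0. For 5 points, brute-force pairwise comparison is shown above. For large n, the divide-and-conquer algorithm (sort by x, recurse on halves, check the dividing strip) achieves O(n log n).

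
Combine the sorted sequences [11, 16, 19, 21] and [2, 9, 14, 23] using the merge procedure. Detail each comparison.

Merging process:

Compare 11 vs 2: take 2 from right. Merged: [2]
Compare 11 vs 9: take 9 from right. Merged: [2, 9]
Compare 11 vs 14: take 11 from left. Merged: [2, 9, 11]
Compare 16 vs 14: take 14 from right. Merged: [2, 9, 11, 14]
Compare 16 vs 23: take 16 from left. Merged: [2, 9, 11, 14, 16]
Compare 19 vs 23: take 19 from left. Merged: [2, 9, 11, 14, 16, 19]
Compare 21 vs 23: take 21 from left. Merged: [2, 9, 11, 14, 16, 19, 21]
Append remaining from right: [23]. Merged: [2, 9, 11, 14, 16, 19, 21, 23]

Final merged array: [2, 9, 11, 14, 16, 19, 21, 23]
Total comparisons: 7

The merged array is [2, 9, 11, 14, 16, 19, 21, 23], requiring 7 comparisons. The merge step runs in O(n) time where n is the total number of elements.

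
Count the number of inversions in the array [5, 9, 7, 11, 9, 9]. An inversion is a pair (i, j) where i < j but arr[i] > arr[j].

Finding inversions in [5, 9, 7, 11, 9, 9]:

(1, 2): arr[1]=9 > arr[2]=7
(3, 4): arr[3]=11 > arr[4]=9
(3, 5): arr[3]=11 > arr[5]=9

Total inversions: 3

The array has 3 inversion(s): (1,2), (3,4), (3,5). Each pair (i,j) satisfies i < j and arr[i] > arr[j].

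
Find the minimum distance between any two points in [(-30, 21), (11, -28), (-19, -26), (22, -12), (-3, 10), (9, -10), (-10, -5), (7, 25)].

Computing all pairwise distances among 8 points:

d((-30, 21), (11, -28)) = 63.8905
d((-30, 21), (-19, -26)) = 48.2701
d((-30, 21), (22, -12)) = 61.5873
d((-30, 21), (-3, 10)) = 29.1548
d((-30, 21), (9, -10)) = 49.8197
d((-30, 21), (-10, -5)) = 32.8024
d((-30, 21), (7, 25)) = 37.2156
d((11, -28), (-19, -26)) = 30.0666
d((11, -28), (22, -12)) = 19.4165
d((11, -28), (-3, 10)) = 40.4969
d((11, -28), (9, -10)) = 18.1108
d((11, -28), (-10, -5)) = 31.1448
d((11, -28), (7, 25)) = 53.1507
d((-19, -26), (22, -12)) = 43.3244
d((-19, -26), (-3, 10)) = 39.3954
d((-19, -26), (9, -10)) = 32.249
d((-19, -26), (-10, -5)) = 22.8473
d((-19, -26), (7, 25)) = 57.2451
d((22, -12), (-3, 10)) = 33.3017
d((22, -12), (9, -10)) = 13.1529 <-- minimum
d((22, -12), (-10, -5)) = 32.7567
d((22, -12), (7, 25)) = 39.9249
d((-3, 10), (9, -10)) = 23.3238
d((-3, 10), (-10, -5)) = 16.5529
d((-3, 10), (7, 25)) = 18.0278
d((9, -10), (-10, -5)) = 19.6469
d((9, -10), (7, 25)) = 35.0571
d((-10, -5), (7, 25)) = 34.4819

Closest pair: (22, -12) and (9, -10) with distance 13.1529

The closest pair is (22, -12) and (9, -10) with Euclidean distance 13.1529. For 8 points, brute-force pairwise comparison is shown above. For large n, the divide-and-conquer algorithm (sort by x, recurse on halves, check the dividing strip) achieves O(n log n).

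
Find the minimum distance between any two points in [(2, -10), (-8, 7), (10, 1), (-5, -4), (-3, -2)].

Computing all pairwise distances among 5 points:

d((2, -10), (-8, 7)) = 19.7231
d((2, -10), (10, 1)) = 13.6015
d((2, -10), (-5, -4)) = 9.2195
d((2, -10), (-3, -2)) = 9.434
d((-8, 7), (10, 1)) = 18.9737
d((-8, 7), (-5, -4)) = 11.4018
d((-8, 7), (-3, -2)) = 10.2956
d((10, 1), (-5, -4)) = 15.8114
d((10, 1), (-3, -2)) = 13.3417
d((-5, -4), (-3, -2)) = 2.8284 <-- minimum

Closest pair: (-5, -4) and (-3, -2) with distance 2.8284

The closest pair is (-5, -4) and (-3, -2) with Euclidean distance 2.8284. For 5 points, brute-force pairwise comparison is shown above. For large n, the divide-and-conquer algorithm (sort by x, recurse on halves, check the dividing strip) achieves O(n log n).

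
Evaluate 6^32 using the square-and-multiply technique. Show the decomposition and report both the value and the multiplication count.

Computing 6^32 by squaring (build up from 6^1; each line after the first costs one multiplication):

6^1 = 6
6^2 = (6^1)^2 = 6^2 = 36
6^4 = (6^2)^2 = 36^2 = 1296
6^8 = (6^4)^2 = 1296^2 = 1679616
6^16 = (6^8)^2 = 1679616^2 = 2821109907456
6^32 = (6^16)^2 = 2821109907456^2 = 7958661109946400884391936

Result: 7958661109946400884391936
Multiplications needed: 5 (5 lines after 6^1)

6^32 = 7958661109946400884391936. Using exponentiation by squaring, this requires 5 multiplications. The key idea: if the exponent is even, square the half-power; if odd, multiply by the base once.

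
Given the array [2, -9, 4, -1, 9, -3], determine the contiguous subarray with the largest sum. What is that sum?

Using Kadane's algorithm on [2, -9, 4, -1, 9, -3]:

Scanning through the array:
Position 1 (value -9): max_ending_here = -7, max_so_far = 2
Position 2 (value 4): max_ending_here = 4, max_so_far = 4
Position 3 (value -1): max_ending_here = 3, max_so_far = 4
Position 4 (value 9): max_ending_here = 12, max_so_far = 12
Position 5 (value -3): max_ending_here = 9, max_so_far = 12

Maximum subarray: [4, -1, 9]
Maximum sum: 12

The maximum subarray is [4, -1, 9] with sum 12. This subarray runs from index 2 to index 4.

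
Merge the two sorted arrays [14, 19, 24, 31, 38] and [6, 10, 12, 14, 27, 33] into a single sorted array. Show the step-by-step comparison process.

Merging process:

Compare 14 vs 6: take 6 from right. Merged: [6]
Compare 14 vs 10: take 10 from right. Merged: [6, 10]
Compare 14 vs 12: take 12 from right. Merged: [6, 10, 12]
Compare 14 vs 14: take 14 from left. Merged: [6, 10, 12, 14]
Compare 19 vs 14: take 14 from right. Merged: [6, 10, 12, 14, 14]
Compare 19 vs 27: take 19 from left. Merged: [6, 10, 12, 14, 14, 19]
Compare 24 vs 27: take 24 from left. Merged: [6, 10, 12, 14, 14, 19, 24]
Compare 31 vs 27: take 27 from right. Merged: [6, 10, 12, 14, 14, 19, 24, 27]
Compare 31 vs 33: take 31 from left. Merged: [6, 10, 12, 14, 14, 19, 24, 27, 31]
Compare 38 vs 33: take 33 from right. Merged: [6, 10, 12, 14, 14, 19, 24, 27, 31, 33]
Append remaining from left: [38]. Merged: [6, 10, 12, 14, 14, 19, 24, 27, 31, 33, 38]

Final merged array: [6, 10, 12, 14, 14, 19, 24, 27, 31, 33, 38]
Total comparisons: 10

The merged array is [6, 10, 12, 14, 14, 19, 24, 27, 31, 33, 38], requiring 10 comparisons. The merge step runs in O(n) time where n is the total number of elements.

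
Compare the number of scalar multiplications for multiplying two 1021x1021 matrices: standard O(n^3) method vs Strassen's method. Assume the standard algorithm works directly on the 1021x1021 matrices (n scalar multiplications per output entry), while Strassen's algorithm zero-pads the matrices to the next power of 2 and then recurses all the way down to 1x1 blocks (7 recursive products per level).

Matrix multiplication for 1021x1021 matrices:

Strassen's algorithm requires power-of-2 dimensions. Pad 1021x1021 to 1024x1024 (next power of 2).

Standard algorithm: 1021^3 = 1064332261 multiplications
Strassen's algorithm: 7^(log2(1024)) = 7^10 = 282475249 multiplications
Savings: 1064332261 - 282475249 = 781857012 multiplications

Standard: 1064332261 multiplications (1021^3). Strassen: 282475249 multiplications (7^10, after padding to 1024x1024). Strassen reduces 8 recursive multiplications to 7 at each level.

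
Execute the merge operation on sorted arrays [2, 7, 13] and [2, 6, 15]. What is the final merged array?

Merging process:

Compare 2 vs 2: take 2 from left. Merged: [2]
Compare 7 vs 2: take 2 from right. Merged: [2, 2]
Compare 7 vs 6: take 6 from right. Merged: [2, 2, 6]
Compare 7 vs 15: take 7 from left. Merged: [2, 2, 6, 7]
Compare 13 vs 15: take 13 from left. Merged: [2, 2, 6, 7, 13]
Append remaining from right: [15]. Merged: [2, 2, 6, 7, 13, 15]

Final merged array: [2, 2, 6, 7, 13, 15]
Total comparisons: 5

The merged array is [2, 2, 6, 7, 13, 15], requiring 5 comparisons. The merge step runs in O(n) time where n is the total number of elements.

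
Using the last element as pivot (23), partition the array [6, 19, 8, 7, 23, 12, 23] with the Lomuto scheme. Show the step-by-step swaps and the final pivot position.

Lomuto partition with pivot = 23:

Initial array: [6, 19, 8, 7, 23, 12, 23]

arr[0]=6 <= 23: swap with position 0, array becomes [6, 19, 8, 7, 23, 12, 23]
arr[1]=19 <= 23: swap with position 1, array becomes [6, 19, 8, 7, 23, 12, 23]
arr[2]=8 <= 23: swap with position 2, array becomes [6, 19, 8, 7, 23, 12, 23]
arr[3]=7 <= 23: swap with position 3, array becomes [6, 19, 8, 7, 23, 12, 23]
arr[4]=23 <= 23: swap with position 4, array becomes [6, 19, 8, 7, 23, 12, 23]
arr[5]=12 <= 23: swap with position 5, array becomes [6, 19, 8, 7, 23, 12, 23]

Place pivot at position 6: [6, 19, 8, 7, 23, 12, 23]
Pivot position: 6

After partitioning with pivot 23, the array becomes [6, 19, 8, 7, 23, 12, 23]. The pivot is placed at index 6. All elements to the left of the pivot are <= 23, and all elements to the right are > 23.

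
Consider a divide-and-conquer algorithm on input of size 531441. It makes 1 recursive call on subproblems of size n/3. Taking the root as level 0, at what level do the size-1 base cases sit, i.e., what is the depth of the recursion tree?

For divide and conquer with division factor 3:

Problem sizes at each level:
Level 0: 531441
Level 1: 177147
Level 2: 59049
Level 3: 19683
Level 4: 6561
Level 5: 2187
Level 6: 729
Level 7: 243
Level 8: 81
Level 9: 27
Level 10: 9
Level 11: 3
Level 12: 1

The root is level 0 and the size-1 base case is level 12 (the tree spans levels 0 through 12, i.e. 13 levels counting the root), so the depth is the number of divisions: log_3(531441) = 12

The recursion tree depth is log_3(531441) = 12. At each level, the problem size is divided by 3, so it takes 12 divisions to reduce to a base case of size 1. The algorithm makes 1 recursive call at each level.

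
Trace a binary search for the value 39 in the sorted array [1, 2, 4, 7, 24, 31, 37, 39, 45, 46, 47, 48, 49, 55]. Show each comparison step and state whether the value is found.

Binary search for 39 in [1, 2, 4, 7, 24, 31, 37, 39, 45, 46, 47, 48, 49, 55]:

lo=0, hi=13, mid=6, arr[mid]=37 -> 37 < 39, search right half
lo=7, hi=13, mid=10, arr[mid]=47 -> 47 > 39, search left half
lo=7, hi=9, mid=8, arr[mid]=45 -> 45 > 39, search left half
lo=7, hi=7, mid=7, arr[mid]=39 -> Found target at index 7!

Binary search finds 39 at index 7 after 4 comparisons. The search repeatedly halves the search space by comparing with the middle element.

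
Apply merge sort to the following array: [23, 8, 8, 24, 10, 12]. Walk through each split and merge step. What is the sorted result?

Merge sort trace:

Split: [23, 8, 8, 24, 10, 12] -> [23, 8, 8] and [24, 10, 12]
  Split: [23, 8, 8] -> [23] and [8, 8]
    Split: [8, 8] -> [8] and [8]
    Merge: [8] + [8] -> [8, 8]
  Merge: [23] + [8, 8] -> [8, 8, 23]
  Split: [24, 10, 12] -> [24] and [10, 12]
    Split: [10, 12] -> [10] and [12]
    Merge: [10] + [12] -> [10, 12]
  Merge: [24] + [10, 12] -> [10, 12, 24]
Merge: [8, 8, 23] + [10, 12, 24] -> [8, 8, 10, 12, 23, 24]

Final sorted array: [8, 8, 10, 12, 23, 24]

The merge sort proceeds by recursively splitting the array and merging sorted halves.
After all merges, the sorted array is [8, 8, 10, 12, 23, 24].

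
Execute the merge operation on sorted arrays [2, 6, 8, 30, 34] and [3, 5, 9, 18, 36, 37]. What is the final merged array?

Merging process:

Compare 2 vs 3: take 2 from left. Merged: [2]
Compare 6 vs 3: take 3 from right. Merged: [2, 3]
Compare 6 vs 5: take 5 from right. Merged: [2, 3, 5]
Compare 6 vs 9: take 6 from left. Merged: [2, 3, 5, 6]
Compare 8 vs 9: take 8 from left. Merged: [2, 3, 5, 6, 8]
Compare 30 vs 9: take 9 from right. Merged: [2, 3, 5, 6, 8, 9]
Compare 30 vs 18: take 18 from right. Merged: [2, 3, 5, 6, 8, 9, 18]
Compare 30 vs 36: take 30 from left. Merged: [2, 3, 5, 6, 8, 9, 18, 30]
Compare 34 vs 36: take 34 from left. Merged: [2, 3, 5, 6, 8, 9, 18, 30, 34]
Append remaining from right: [36, 37]. Merged: [2, 3, 5, 6, 8, 9, 18, 30, 34, 36, 37]

Final merged array: [2, 3, 5, 6, 8, 9, 18, 30, 34, 36, 37]
Total comparisons: 9

The merged array is [2, 3, 5, 6, 8, 9, 18, 30, 34, 36, 37], requiring 9 comparisons. The merge step runs in O(n) time where n is the total number of elements.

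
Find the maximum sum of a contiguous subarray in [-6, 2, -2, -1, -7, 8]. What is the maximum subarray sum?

Using Kadane's algorithm on [-6, 2, -2, -1, -7, 8]:

Scanning through the array:
Position 1 (value 2): max_ending_here = 2, max_so_far = 2
Position 2 (value -2): max_ending_here = 0, max_so_far = 2
Position 3 (value -1): max_ending_here = -1, max_so_far = 2
Position 4 (value -7): max_ending_here = -7, max_so_far = 2
Position 5 (value 8): max_ending_here = 8, max_so_far = 8

Maximum subarray: [8]
Maximum sum: 8

The maximum subarray is [8] with sum 8. This subarray runs from index 5 to index 5.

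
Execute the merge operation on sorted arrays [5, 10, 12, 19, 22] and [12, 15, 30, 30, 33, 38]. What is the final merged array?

Merging process:

Compare 5 vs 12: take 5 from left. Merged: [5]
Compare 10 vs 12: take 10 from left. Merged: [5, 10]
Compare 12 vs 12: take 12 from left. Merged: [5, 10, 12]
Compare 19 vs 12: take 12 from right. Merged: [5, 10, 12, 12]
Compare 19 vs 15: take 15 from right. Merged: [5, 10, 12, 12, 15]
Compare 19 vs 30: take 19 from left. Merged: [5, 10, 12, 12, 15, 19]
Compare 22 vs 30: take 22 from left. Merged: [5, 10, 12, 12, 15, 19, 22]
Append remaining from right: [30, 30, 33, 38]. Merged: [5, 10, 12, 12, 15, 19, 22, 30, 30, 33, 38]

Final merged array: [5, 10, 12, 12, 15, 19, 22, 30, 30, 33, 38]
Total comparisons: 7

The merged array is [5, 10, 12, 12, 15, 19, 22, 30, 30, 33, 38], requiring 7 comparisons. The merge step runs in O(n) time where n is the total number of elements.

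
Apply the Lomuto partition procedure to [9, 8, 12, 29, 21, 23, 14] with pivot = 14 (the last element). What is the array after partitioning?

Lomuto partition with pivot = 14:

Initial array: [9, 8, 12, 29, 21, 23, 14]

arr[0]=9 <= 14: swap with position 0, array becomes [9, 8, 12, 29, 21, 23, 14]
arr[1]=8 <= 14: swap with position 1, array becomes [9, 8, 12, 29, 21, 23, 14]
arr[2]=12 <= 14: swap with position 2, array becomes [9, 8, 12, 29, 21, 23, 14]
arr[3]=29 > 14: no swap
arr[4]=21 > 14: no swap
arr[5]=23 > 14: no swap

Place pivot at position 3: [9, 8, 12, 14, 21, 23, 29]
Pivot position: 3

After partitioning with pivot 14, the array becomes [9, 8, 12, 14, 21, 23, 29]. The pivot is placed at index 3. All elements to the left of the pivot are <= 14, and all elements to the right are > 14.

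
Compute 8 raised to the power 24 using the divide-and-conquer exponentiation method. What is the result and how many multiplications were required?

Computing 8^24 by squaring (build up from 8^1; each line after the first costs one multiplication):

8^1 = 8
8^2 = (8^1)^2 = 8^2 = 64
8^3 = 8 * 8^2 = 8 * 64 = 512
8^6 = (8^3)^2 = 512^2 = 262144
8^12 = (8^6)^2 = 262144^2 = 68719476736
8^24 = (8^12)^2 = 68719476736^2 = 4722366482869645213696

Result: 4722366482869645213696
Multiplications needed: 5 (5 lines after 8^1)

8^24 = 4722366482869645213696. Using exponentiation by squaring, this requires 5 multiplications. The key idea: if the exponent is even, square the half-power; if odd, multiply by the base once.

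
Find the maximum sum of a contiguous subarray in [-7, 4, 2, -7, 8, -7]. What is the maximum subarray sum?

Using Kadane's algorithm on [-7, 4, 2, -7, 8, -7]:

Scanning through the array:
Position 1 (value 4): max_ending_here = 4, max_so_far = 4
Position 2 (value 2): max_ending_here = 6, max_so_far = 6
Position 3 (value -7): max_ending_here = -1, max_so_far = 6
Position 4 (value 8): max_ending_here = 8, max_so_far = 8
Position 5 (value -7): max_ending_here = 1, max_so_far = 8

Maximum subarray: [8]
Maximum sum: 8

The maximum subarray is [8] with sum 8. This subarray runs from index 4 to index 4.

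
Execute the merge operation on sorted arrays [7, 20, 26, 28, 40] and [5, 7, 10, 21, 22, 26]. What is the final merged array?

Merging process:

Compare 7 vs 5: take 5 from right. Merged: [5]
Compare 7 vs 7: take 7 from left. Merged: [5, 7]
Compare 20 vs 7: take 7 from right. Merged: [5, 7, 7]
Compare 20 vs 10: take 10 from right. Merged: [5, 7, 7, 10]
Compare 20 vs 21: take 20 from left. Merged: [5, 7, 7, 10, 20]
Compare 26 vs 21: take 21 from right. Merged: [5, 7, 7, 10, 20, 21]
Compare 26 vs 22: take 22 from right. Merged: [5, 7, 7, 10, 20, 21, 22]
Compare 26 vs 26: take 26 from left. Merged: [5, 7, 7, 10, 20, 21, 22, 26]
Compare 28 vs 26: take 26 from right. Merged: [5, 7, 7, 10, 20, 21, 22, 26, 26]
Append remaining from left: [28, 40]. Merged: [5, 7, 7, 10, 20, 21, 22, 26, 26, 28, 40]

Final merged array: [5, 7, 7, 10, 20, 21, 22, 26, 26, 28, 40]
Total comparisons: 9

The merged array is [5, 7, 7, 10, 20, 21, 22, 26, 26, 28, 40], requiring 9 comparisons. The merge step runs in O(n) time where n is the total number of elements.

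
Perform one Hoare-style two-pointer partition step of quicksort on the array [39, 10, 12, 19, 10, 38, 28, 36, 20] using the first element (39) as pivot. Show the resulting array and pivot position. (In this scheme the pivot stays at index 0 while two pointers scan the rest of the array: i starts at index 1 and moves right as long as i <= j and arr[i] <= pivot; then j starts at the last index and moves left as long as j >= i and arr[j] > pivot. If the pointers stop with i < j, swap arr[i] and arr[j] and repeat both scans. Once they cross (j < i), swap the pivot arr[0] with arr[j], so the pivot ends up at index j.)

Hoare-style two-pointer partition with pivot = 39:

Initial array: [39, 10, 12, 19, 10, 38, 28, 36, 20]

Pointers start at i = 1, j = 8.
i ends at 9, j ends at 8: the pointers have crossed (j < i), so scanning stops.

Swap pivot arr[0] with arr[8] to place pivot at position 8: [20, 10, 12, 19, 10, 38, 28, 36, 39]
Pivot position: 8

After partitioning with pivot 39, the array becomes [20, 10, 12, 19, 10, 38, 28, 36, 39]. The pivot is placed at index 8. All elements to the left of the pivot are <= 39, and all elements to the right are > 39.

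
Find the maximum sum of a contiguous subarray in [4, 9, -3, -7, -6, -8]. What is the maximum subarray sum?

Using Kadane's algorithm on [4, 9, -3, -7, -6, -8]:

Scanning through the array:
Position 1 (value 9): max_ending_here = 13, max_so_far = 13
Position 2 (value -3): max_ending_here = 10, max_so_far = 13
Position 3 (value -7): max_ending_here = 3, max_so_far = 13
Position 4 (value -6): max_ending_here = -3, max_so_far = 13
Position 5 (value -8): max_ending_here = -8, max_so_far = 13

Maximum subarray: [4, 9]
Maximum sum: 13

The maximum subarray is [4, 9] with sum 13. This subarray runs from index 0 to index 1.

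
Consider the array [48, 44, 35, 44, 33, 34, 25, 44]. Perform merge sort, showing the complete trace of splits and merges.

Merge sort trace:

Split: [48, 44, 35, 44, 33, 34, 25, 44] -> [48, 44, 35, 44] and [33, 34, 25, 44]
  Split: [48, 44, 35, 44] -> [48, 44] and [35, 44]
    Split: [48, 44] -> [48] and [44]
    Merge: [48] + [44] -> [44, 48]
    Split: [35, 44] -> [35] and [44]
    Merge: [35] + [44] -> [35, 44]
  Merge: [44, 48] + [35, 44] -> [35, 44, 44, 48]
  Split: [33, 34, 25, 44] -> [33, 34] and [25, 44]
    Split: [33, 34] -> [33] and [34]
    Merge: [33] + [34] -> [33, 34]
    Split: [25, 44] -> [25] and [44]
    Merge: [25] + [44] -> [25, 44]
  Merge: [33, 34] + [25, 44] -> [25, 33, 34, 44]
Merge: [35, 44, 44, 48] + [25, 33, 34, 44] -> [25, 33, 34, 35, 44, 44, 44, 48]

Final sorted array: [25, 33, 34, 35, 44, 44, 44, 48]

The merge sort proceeds by recursively splitting the array and merging sorted halves.
After all merges, the sorted array is [25, 33, 34, 35, 44, 44, 44, 48].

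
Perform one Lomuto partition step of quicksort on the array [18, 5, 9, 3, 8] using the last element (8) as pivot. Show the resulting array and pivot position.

Lomuto partition with pivot = 8:

Initial array: [18, 5, 9, 3, 8]

arr[0]=18 > 8: no swap
arr[1]=5 <= 8: swap with position 0, array becomes [5, 18, 9, 3, 8]
arr[2]=9 > 8: no swap
arr[3]=3 <= 8: swap with position 1, array becomes [5, 3, 9, 18, 8]

Place pivot at position 2: [5, 3, 8, 18, 9]
Pivot position: 2

After partitioning with pivot 8, the array becomes [5, 3, 8, 18, 9]. The pivot is placed at index 2. All elements to the left of the pivot are <= 8, and all elements to the right are > 8.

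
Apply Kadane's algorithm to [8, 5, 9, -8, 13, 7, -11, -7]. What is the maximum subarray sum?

Using Kadane's algorithm on [8, 5, 9, -8, 13, 7, -11, -7]:

Scanning through the array:
Position 1 (value 5): max_ending_here = 13, max_so_far = 13
Position 2 (value 9): max_ending_here = 22, max_so_far = 22
Position 3 (value -8): max_ending_here = 14, max_so_far = 22
Position 4 (value 13): max_ending_here = 27, max_so_far = 27
Position 5 (value 7): max_ending_here = 34, max_so_far = 34
Position 6 (value -11): max_ending_here = 23, max_so_far = 34
Position 7 (value -7): max_ending_here = 16, max_so_far = 34

Maximum subarray: [8, 5, 9, -8, 13, 7]
Maximum sum: 34

The maximum subarray is [8, 5, 9, -8, 13, 7] with sum 34. This subarray runs from index 0 to index 5.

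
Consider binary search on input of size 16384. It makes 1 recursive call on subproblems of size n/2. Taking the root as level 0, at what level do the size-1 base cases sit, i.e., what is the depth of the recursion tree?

For divide and conquer with division factor 2:

Problem sizes at each level:
Level 0: 16384
Level 1: 8192
Level 2: 4096
Level 3: 2048
Level 4: 1024
Level 5: 512
Level 6: 256
Level 7: 128
Level 8: 64
Level 9: 32
Level 10: 16
Level 11: 8
Level 12: 4
Level 13: 2
Level 14: 1

The root is level 0 and the size-1 base case is level 14 (the tree spans levels 0 through 14, i.e. 15 levels counting the root), so the depth is the number of divisions: log_2(16384) = 14

The recursion tree depth is log_2(16384) = 14. At each level, the problem size is divided by 2, so it takes 14 divisions to reduce to a base case of size 1. The algorithm makes 1 recursive call at each level.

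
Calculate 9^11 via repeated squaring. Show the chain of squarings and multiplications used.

Computing 9^11 by squaring (build up from 9^1; each line after the first costs one multiplication):

9^1 = 9
9^2 = (9^1)^2 = 9^2 = 81
9^4 = (9^2)^2 = 81^2 = 6561
9^5 = 9 * 9^4 = 9 * 6561 = 59049
9^10 = (9^5)^2 = 59049^2 = 3486784401
9^11 = 9 * 9^10 = 9 * 3486784401 = 31381059609

Result: 31381059609
Multiplications needed: 5 (5 lines after 9^1)

9^11 = 31381059609. Using exponentiation by squaring, this requires 5 multiplications. The key idea: if the exponent is even, square the half-power; if odd, multiply by the base once.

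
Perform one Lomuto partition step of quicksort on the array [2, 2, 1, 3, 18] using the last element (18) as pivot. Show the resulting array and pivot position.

Lomuto partition with pivot = 18:

Initial array: [2, 2, 1, 3, 18]

arr[0]=2 <= 18: swap with position 0, array becomes [2, 2, 1, 3, 18]
arr[1]=2 <= 18: swap with position 1, array becomes [2, 2, 1, 3, 18]
arr[2]=1 <= 18: swap with position 2, array becomes [2, 2, 1, 3, 18]
arr[3]=3 <= 18: swap with position 3, array becomes [2, 2, 1, 3, 18]

Place pivot at position 4: [2, 2, 1, 3, 18]
Pivot position: 4

After partitioning with pivot 18, the array becomes [2, 2, 1, 3, 18]. The pivot is placed at index 4. All elements to the left of the pivot are <= 18, and all elements to the right are > 18.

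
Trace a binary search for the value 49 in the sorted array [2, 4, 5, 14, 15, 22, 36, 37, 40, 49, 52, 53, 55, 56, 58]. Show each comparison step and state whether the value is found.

Binary search for 49 in [2, 4, 5, 14, 15, 22, 36, 37, 40, 49, 52, 53, 55, 56, 58]:

lo=0, hi=14, mid=7, arr[mid]=37 -> 37 < 49, search right half
lo=8, hi=14, mid=11, arr[mid]=53 -> 53 > 49, search left half
lo=8, hi=10, mid=9, arr[mid]=49 -> Found target at index 9!

Binary search finds 49 at index 9 after 3 comparisons. The search repeatedly halves the search space by comparing with the middle element.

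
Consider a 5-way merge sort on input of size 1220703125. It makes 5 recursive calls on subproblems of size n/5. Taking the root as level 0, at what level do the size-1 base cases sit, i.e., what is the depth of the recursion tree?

For divide and conquer with division factor 5:

Problem sizes at each level:
Level 0: 1220703125
Level 1: 244140625
Level 2: 48828125
Level 3: 9765625
Level 4: 1953125
Level 5: 390625
Level 6: 78125
Level 7: 15625
Level 8: 3125
Level 9: 625
Level 10: 125
Level 11: 25
Level 12: 5
Level 13: 1

The root is level 0 and the size-1 base case is level 13 (the tree spans levels 0 through 13, i.e. 14 levels counting the root), so the depth is the number of divisions: log_5(1220703125) = 13

The recursion tree depth is log_5(1220703125) = 13. At each level, the problem size is divided by 5, so it takes 13 divisions to reduce to a base case of size 1. The algorithm makes 5 recursive calls at each level.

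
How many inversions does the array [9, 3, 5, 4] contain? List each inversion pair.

Finding inversions in [9, 3, 5, 4]:

(0, 1): arr[0]=9 > arr[1]=3
(0, 2): arr[0]=9 > arr[2]=5
(0, 3): arr[0]=9 > arr[3]=4
(2, 3): arr[2]=5 > arr[3]=4

Total inversions: 4

The array has 4 inversion(s): (0,1), (0,2), (0,3), (2,3). Each pair (i,j) satisfies i < j and arr[i] > arr[j].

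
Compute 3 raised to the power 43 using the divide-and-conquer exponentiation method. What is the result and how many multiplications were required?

Computing 3^43 by squaring (build up from 3^1; each line after the first costs one multiplication):

3^1 = 3
3^2 = (3^1)^2 = 3^2 = 9
3^4 = (3^2)^2 = 9^2 = 81
3^5 = 3 * 3^4 = 3 * 81 = 243
3^10 = (3^5)^2 = 243^2 = 59049
3^20 = (3^10)^2 = 59049^2 = 3486784401
3^21 = 3 * 3^20 = 3 * 3486784401 = 10460353203
3^42 = (3^21)^2 = 10460353203^2 = 109418989131512359209
3^43 = 3 * 3^42 = 3 * 109418989131512359209 = 328256967394537077627

Result: 328256967394537077627
Multiplications needed: 8 (8 lines after 3^1)

3^43 = 328256967394537077627. Using exponentiation by squaring, this requires 8 multiplications. The key idea: if the exponent is even, square the half-power; if odd, multiply by the base once.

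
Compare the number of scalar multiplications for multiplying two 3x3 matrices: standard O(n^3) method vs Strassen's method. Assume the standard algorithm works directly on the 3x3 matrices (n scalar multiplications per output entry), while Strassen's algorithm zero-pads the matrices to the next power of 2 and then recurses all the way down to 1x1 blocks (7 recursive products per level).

Matrix multiplication for 3x3 matrices:

Strassen's algorithm requires power-of-2 dimensions. Pad 3x3 to 4x4 (next power of 2).

Standard algorithm: 3^3 = 27 multiplications
Strassen's algorithm: 7^(log2(4)) = 7^2 = 49 multiplications
Difference: 27 - 49 = -22 (Strassen uses MORE here due to padding overhead — for small or just-over-power-of-2 n, padding can outweigh the per-level savings)

Standard: 27 multiplications (3^3). Strassen: 49 multiplications (7^2, after padding to 4x4). Strassen reduces 8 recursive multiplications to 7 at each level.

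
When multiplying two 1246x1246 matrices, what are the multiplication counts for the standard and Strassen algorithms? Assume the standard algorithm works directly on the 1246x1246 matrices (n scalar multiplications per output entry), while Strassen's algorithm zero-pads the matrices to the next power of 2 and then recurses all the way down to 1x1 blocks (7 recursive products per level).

Matrix multiplication for 1246x1246 matrices:

Strassen's algorithm requires power-of-2 dimensions. Pad 1246x1246 to 2048x2048 (next power of 2).

Standard algorithm: 1246^3 = 1934434936 multiplications
Strassen's algorithm: 7^(log2(2048)) = 7^11 = 1977326743 multiplications
Difference: 1934434936 - 1977326743 = -42891807 (Strassen uses MORE here due to padding overhead — for small or just-over-power-of-2 n, padding can outweigh the per-level savings)

Standard: 1934434936 multiplications (1246^3). Strassen: 1977326743 multiplications (7^11, after padding to 2048x2048). Strassen reduces 8 recursive multiplications to 7 at each level.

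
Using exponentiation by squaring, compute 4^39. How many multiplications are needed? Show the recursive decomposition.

Computing 4^39 by squaring (build up from 4^1; each line after the first costs one multiplication):

4^1 = 4
4^2 = (4^1)^2 = 4^2 = 16
4^4 = (4^2)^2 = 16^2 = 256
4^8 = (4^4)^2 = 256^2 = 65536
4^9 = 4 * 4^8 = 4 * 65536 = 262144
4^18 = (4^9)^2 = 262144^2 = 68719476736
4^19 = 4 * 4^18 = 4 * 68719476736 = 274877906944
4^38 = (4^19)^2 = 274877906944^2 = 75557863725914323419136
4^39 = 4 * 4^38 = 4 * 75557863725914323419136 = 302231454903657293676544

Result: 302231454903657293676544
Multiplications needed: 8 (8 lines after 4^1)

4^39 = 302231454903657293676544. Using exponentiation by squaring, this requires 8 multiplications. The key idea: if the exponent is even, square the half-power; if odd, multiply by the base once.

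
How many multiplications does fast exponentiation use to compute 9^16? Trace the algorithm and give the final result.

Computing 9^16 by squaring (build up from 9^1; each line after the first costs one multiplication):

9^1 = 9
9^2 = (9^1)^2 = 9^2 = 81
9^4 = (9^2)^2 = 81^2 = 6561
9^8 = (9^4)^2 = 6561^2 = 43046721
9^16 = (9^8)^2 = 43046721^2 = 1853020188851841

Result: 1853020188851841
Multiplications needed: 4 (4 lines after 9^1)

9^16 = 1853020188851841. Using exponentiation by squaring, this requires 4 multiplications. The key idea: if the exponent is even, square the half-power; if odd, multiply by the base once.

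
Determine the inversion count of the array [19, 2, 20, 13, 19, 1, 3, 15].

Finding inversions in [19, 2, 20, 13, 19, 1, 3, 15]:

(0, 1): arr[0]=19 > arr[1]=2
(0, 3): arr[0]=19 > arr[3]=13
(0, 5): arr[0]=19 > arr[5]=1
(0, 6): arr[0]=19 > arr[6]=3
(0, 7): arr[0]=19 > arr[7]=15
(1, 5): arr[1]=2 > arr[5]=1
(2, 3): arr[2]=20 > arr[3]=13
(2, 4): arr[2]=20 > arr[4]=19
(2, 5): arr[2]=20 > arr[5]=1
(2, 6): arr[2]=20 > arr[6]=3
(2, 7): arr[2]=20 > arr[7]=15
(3, 5): arr[3]=13 > arr[5]=1
(3, 6): arr[3]=13 > arr[6]=3
(4, 5): arr[4]=19 > arr[5]=1
(4, 6): arr[4]=19 > arr[6]=3
(4, 7): arr[4]=19 > arr[7]=15

Total inversions: 16

The array has 16 inversion(s): (0,1), (0,3), (0,5), (0,6), (0,7), (1,5), (2,3), (2,4), (2,5), (2,6), (2,7), (3,5), (3,6), (4,5), (4,6), (4,7). Each pair (i,j) satisfies i < j and arr[i] > arr[j].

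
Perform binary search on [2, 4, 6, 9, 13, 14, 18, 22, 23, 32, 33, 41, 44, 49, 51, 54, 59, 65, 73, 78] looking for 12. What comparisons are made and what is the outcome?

Binary search for 12 in [2, 4, 6, 9, 13, 14, 18, 22, 23, 32, 33, 41, 44, 49, 51, 54, 59, 65, 73, 78]:

lo=0, hi=19, mid=9, arr[mid]=32 -> 32 > 12, search left half
lo=0, hi=8, mid=4, arr[mid]=13 -> 13 > 12, search left half
lo=0, hi=3, mid=1, arr[mid]=4 -> 4 < 12, search right half
lo=2, hi=3, mid=2, arr[mid]=6 -> 6 < 12, search right half
lo=3, hi=3, mid=3, arr[mid]=9 -> 9 < 12, search right half
lo=4 > hi=3, target 12 not found

Binary search determines that 12 is not in the array after 5 comparisons. The search space was exhausted without finding the target.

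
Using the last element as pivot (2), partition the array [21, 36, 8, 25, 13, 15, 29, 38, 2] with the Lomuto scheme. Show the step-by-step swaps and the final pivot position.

Lomuto partition with pivot = 2:

Initial array: [21, 36, 8, 25, 13, 15, 29, 38, 2]

arr[0]=21 > 2: no swap
arr[1]=36 > 2: no swap
arr[2]=8 > 2: no swap
arr[3]=25 > 2: no swap
arr[4]=13 > 2: no swap
arr[5]=15 > 2: no swap
arr[6]=29 > 2: no swap
arr[7]=38 > 2: no swap

Place pivot at position 0: [2, 36, 8, 25, 13, 15, 29, 38, 21]
Pivot position: 0

After partitioning with pivot 2, the array becomes [2, 36, 8, 25, 13, 15, 29, 38, 21]. The pivot is placed at index 0. All elements to the left of the pivot are <= 2, and all elements to the right are > 2.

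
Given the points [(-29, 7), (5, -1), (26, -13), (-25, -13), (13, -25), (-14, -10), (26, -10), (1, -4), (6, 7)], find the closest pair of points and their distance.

Computing all pairwise distances among 9 points:

d((-29, 7), (5, -1)) = 34.9285
d((-29, 7), (26, -13)) = 58.5235
d((-29, 7), (-25, -13)) = 20.3961
d((-29, 7), (13, -25)) = 52.8015
d((-29, 7), (-14, -10)) = 22.6716
d((-29, 7), (26, -10)) = 57.5674
d((-29, 7), (1, -4)) = 31.9531
d((-29, 7), (6, 7)) = 35.0
d((5, -1), (26, -13)) = 24.1868
d((5, -1), (-25, -13)) = 32.311
d((5, -1), (13, -25)) = 25.2982
d((5, -1), (-14, -10)) = 21.0238
d((5, -1), (26, -10)) = 22.8473
d((5, -1), (1, -4)) = 5.0
d((5, -1), (6, 7)) = 8.0623
d((26, -13), (-25, -13)) = 51.0
d((26, -13), (13, -25)) = 17.6918
d((26, -13), (-14, -10)) = 40.1123
d((26, -13), (26, -10)) = 3.0 <-- minimum
d((26, -13), (1, -4)) = 26.5707
d((26, -13), (6, 7)) = 28.2843
d((-25, -13), (13, -25)) = 39.8497
d((-25, -13), (-14, -10)) = 11.4018
d((-25, -13), (26, -10)) = 51.0882
d((-25, -13), (1, -4)) = 27.5136
d((-25, -13), (6, 7)) = 36.8917
d((13, -25), (-14, -10)) = 30.8869
d((13, -25), (26, -10)) = 19.8494
d((13, -25), (1, -4)) = 24.1868
d((13, -25), (6, 7)) = 32.7567
d((-14, -10), (26, -10)) = 40.0
d((-14, -10), (1, -4)) = 16.1555
d((-14, -10), (6, 7)) = 26.2488
d((26, -10), (1, -4)) = 25.7099
d((26, -10), (6, 7)) = 26.2488
d((1, -4), (6, 7)) = 12.083

Closest pair: (26, -13) and (26, -10) with distance 3.0

The closest pair is (26, -13) and (26, -10) with Euclidean distance 3.0. For 9 points, brute-force pairwise comparison is shown above. For large n, the divide-and-conquer algorithm (sort by x, recurse on halves, check the dividing strip) achieves O(n log n).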